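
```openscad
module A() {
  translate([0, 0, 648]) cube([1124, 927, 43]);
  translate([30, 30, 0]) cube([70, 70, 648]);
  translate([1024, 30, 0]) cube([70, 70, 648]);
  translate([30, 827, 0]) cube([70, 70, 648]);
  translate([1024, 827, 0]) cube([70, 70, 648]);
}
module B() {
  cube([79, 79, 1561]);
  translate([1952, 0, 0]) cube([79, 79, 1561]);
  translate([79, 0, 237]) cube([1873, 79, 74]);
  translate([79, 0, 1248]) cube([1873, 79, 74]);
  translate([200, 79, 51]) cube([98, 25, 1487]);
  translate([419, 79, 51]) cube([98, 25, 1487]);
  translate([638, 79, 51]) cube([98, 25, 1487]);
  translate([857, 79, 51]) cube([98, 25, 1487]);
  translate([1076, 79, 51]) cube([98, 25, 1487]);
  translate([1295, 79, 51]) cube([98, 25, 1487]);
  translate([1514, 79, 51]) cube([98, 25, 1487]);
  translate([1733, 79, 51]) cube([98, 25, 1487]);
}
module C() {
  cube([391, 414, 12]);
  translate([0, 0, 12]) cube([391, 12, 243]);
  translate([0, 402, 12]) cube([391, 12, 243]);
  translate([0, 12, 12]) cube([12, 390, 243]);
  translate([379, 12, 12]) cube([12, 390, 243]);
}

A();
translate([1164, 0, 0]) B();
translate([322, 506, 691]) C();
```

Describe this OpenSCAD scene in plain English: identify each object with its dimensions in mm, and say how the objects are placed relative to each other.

A is a table with a 1124×927 mm rectangular top, 43 mm thick, top surface at z = 691 mm, supported by four 70×70 mm square legs, each inset 30 mm from the nearest pair of top edges, running from the floor.

B is a fence section. Two 79×79 mm posts, 1561 mm tall, stand on the floor with a clear span of 1873 mm between their inner faces. Two horizontal rails of 79×74 mm section span the gap between the posts with their undersides at z = 237 mm and z = 1248 mm, flush with the posts' −y face. 8 pickets, each 98 mm wide, 25 mm thick and 1487 mm tall, are fixed to the +y face of the rails with their bottoms at z = 51 mm, evenly spaced across the span with equal gaps (rounded down to the nearest mm) at the −x end and between each pair — any rounding remainder accumulates at the +x end.

C is an open-topped rectangular box: outside dimensions 391×414×255 mm, with a uniform wall and base thickness of 12 mm. The base is a full 391×414 slab on the floor; four walls sit on top of the base. The front and back walls (the −y and +y sides) span the full width; the two side walls fit between them.

The fence section is on the floor beside the table on its +x side. The open box is on top of the table.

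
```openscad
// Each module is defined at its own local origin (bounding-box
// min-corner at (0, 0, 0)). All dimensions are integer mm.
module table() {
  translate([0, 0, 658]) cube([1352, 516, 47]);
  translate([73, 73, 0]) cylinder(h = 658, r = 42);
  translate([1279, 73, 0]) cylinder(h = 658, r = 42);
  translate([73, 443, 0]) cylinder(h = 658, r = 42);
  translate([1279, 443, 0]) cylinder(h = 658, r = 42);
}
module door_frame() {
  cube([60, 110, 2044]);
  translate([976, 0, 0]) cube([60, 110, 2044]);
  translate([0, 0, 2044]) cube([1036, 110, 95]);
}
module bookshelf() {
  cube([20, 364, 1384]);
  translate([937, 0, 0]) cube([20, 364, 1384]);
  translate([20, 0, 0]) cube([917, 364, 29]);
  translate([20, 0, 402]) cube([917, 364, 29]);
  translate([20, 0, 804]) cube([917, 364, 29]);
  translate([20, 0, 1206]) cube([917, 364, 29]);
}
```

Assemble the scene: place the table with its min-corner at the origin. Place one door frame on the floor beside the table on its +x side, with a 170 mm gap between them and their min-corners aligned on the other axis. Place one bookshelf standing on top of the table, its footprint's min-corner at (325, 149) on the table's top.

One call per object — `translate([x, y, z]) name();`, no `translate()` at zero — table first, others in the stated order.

table();
translate([1522, 0, 0]) door_frame();
translate([325, 149, 705]) bookshelf();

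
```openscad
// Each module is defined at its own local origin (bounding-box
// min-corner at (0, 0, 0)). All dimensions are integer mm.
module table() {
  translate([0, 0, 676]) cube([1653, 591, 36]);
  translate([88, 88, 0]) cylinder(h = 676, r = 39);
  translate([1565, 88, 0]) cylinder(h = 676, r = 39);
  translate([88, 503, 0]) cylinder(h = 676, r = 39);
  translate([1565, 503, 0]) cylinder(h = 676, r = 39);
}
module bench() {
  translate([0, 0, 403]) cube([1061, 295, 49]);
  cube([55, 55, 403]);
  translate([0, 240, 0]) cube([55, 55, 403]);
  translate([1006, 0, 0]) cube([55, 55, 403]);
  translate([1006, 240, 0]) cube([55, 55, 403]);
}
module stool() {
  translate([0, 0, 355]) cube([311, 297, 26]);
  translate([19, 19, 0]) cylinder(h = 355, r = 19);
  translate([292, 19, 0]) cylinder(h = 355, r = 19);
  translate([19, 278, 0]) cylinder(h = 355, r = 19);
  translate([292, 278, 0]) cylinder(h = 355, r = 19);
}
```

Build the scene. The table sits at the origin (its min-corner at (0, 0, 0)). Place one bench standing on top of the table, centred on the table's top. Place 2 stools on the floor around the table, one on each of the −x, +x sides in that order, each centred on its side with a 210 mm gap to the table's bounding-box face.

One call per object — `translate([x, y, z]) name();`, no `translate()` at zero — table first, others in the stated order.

table();
translate([296, 148, 712]) bench();
translate([-521, 147, 0]) stool();
translate([1863, 147, 0]) stool();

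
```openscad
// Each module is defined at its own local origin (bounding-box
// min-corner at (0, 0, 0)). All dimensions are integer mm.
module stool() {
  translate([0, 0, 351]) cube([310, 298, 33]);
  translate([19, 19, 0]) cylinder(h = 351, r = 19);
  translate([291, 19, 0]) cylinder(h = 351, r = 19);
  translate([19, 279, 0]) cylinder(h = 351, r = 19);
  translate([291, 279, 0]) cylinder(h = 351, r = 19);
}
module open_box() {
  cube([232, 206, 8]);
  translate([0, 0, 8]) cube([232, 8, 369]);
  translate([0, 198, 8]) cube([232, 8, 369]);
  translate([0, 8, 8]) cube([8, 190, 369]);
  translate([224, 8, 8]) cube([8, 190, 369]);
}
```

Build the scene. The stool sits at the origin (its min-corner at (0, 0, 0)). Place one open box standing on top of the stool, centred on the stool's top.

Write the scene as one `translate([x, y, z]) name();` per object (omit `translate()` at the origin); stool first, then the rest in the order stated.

stool();
translate([39, 46, 384]) open_box();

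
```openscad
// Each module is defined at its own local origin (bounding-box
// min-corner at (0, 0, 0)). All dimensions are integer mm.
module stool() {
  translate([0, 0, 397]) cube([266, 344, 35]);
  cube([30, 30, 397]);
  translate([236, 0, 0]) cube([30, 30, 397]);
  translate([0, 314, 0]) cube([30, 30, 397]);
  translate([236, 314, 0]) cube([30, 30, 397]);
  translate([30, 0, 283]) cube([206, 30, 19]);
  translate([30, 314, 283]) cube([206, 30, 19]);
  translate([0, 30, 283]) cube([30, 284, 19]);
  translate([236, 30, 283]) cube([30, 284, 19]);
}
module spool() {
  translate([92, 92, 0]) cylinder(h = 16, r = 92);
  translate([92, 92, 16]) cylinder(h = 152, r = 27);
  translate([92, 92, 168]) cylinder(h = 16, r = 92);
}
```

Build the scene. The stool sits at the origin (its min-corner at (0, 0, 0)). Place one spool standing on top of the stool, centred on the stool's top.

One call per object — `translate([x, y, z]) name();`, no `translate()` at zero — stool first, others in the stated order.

stool();
translate([41, 80, 432]) spool();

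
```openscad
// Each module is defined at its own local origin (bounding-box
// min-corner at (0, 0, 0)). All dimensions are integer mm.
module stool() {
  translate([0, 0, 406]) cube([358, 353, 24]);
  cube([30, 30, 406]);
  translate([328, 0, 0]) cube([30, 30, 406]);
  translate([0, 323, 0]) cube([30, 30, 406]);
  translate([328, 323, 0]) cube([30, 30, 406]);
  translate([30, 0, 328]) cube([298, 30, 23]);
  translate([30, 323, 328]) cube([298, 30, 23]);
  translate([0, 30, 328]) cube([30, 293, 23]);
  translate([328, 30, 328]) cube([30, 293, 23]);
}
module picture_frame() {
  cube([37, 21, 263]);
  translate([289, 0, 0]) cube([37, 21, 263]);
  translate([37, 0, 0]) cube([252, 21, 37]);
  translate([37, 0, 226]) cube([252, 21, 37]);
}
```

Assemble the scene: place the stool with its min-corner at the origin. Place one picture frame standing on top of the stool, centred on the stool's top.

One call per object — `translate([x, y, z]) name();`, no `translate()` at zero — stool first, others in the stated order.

stool();
translate([16, 166, 430]) picture_frame();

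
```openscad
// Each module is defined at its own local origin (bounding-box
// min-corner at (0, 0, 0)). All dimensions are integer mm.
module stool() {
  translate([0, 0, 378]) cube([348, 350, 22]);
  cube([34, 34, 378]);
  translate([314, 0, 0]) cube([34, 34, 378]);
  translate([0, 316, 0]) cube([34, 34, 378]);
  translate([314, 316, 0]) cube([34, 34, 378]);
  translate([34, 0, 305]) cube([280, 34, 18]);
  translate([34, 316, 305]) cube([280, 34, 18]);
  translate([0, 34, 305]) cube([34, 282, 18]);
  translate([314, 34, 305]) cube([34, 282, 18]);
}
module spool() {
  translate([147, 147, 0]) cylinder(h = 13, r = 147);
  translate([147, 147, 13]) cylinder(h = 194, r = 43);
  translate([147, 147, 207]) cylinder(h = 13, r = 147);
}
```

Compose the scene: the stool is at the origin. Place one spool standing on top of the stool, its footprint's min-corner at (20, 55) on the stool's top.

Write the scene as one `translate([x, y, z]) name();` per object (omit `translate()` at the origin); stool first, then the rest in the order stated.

stool();
translate([20, 55, 400]) spool();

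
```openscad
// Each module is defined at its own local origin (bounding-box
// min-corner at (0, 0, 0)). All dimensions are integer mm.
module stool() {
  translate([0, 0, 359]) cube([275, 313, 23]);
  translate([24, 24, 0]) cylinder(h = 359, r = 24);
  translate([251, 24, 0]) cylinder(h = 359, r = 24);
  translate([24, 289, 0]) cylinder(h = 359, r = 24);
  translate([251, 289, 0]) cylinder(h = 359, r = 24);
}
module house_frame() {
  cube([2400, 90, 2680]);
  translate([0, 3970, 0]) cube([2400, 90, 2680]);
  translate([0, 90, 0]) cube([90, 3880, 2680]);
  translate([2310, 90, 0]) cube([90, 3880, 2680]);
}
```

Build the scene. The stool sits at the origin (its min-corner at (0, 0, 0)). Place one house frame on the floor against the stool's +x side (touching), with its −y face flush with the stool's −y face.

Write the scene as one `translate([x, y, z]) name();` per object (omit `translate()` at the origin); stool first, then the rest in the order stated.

stool();
translate([275, 0, 0]) house_frame();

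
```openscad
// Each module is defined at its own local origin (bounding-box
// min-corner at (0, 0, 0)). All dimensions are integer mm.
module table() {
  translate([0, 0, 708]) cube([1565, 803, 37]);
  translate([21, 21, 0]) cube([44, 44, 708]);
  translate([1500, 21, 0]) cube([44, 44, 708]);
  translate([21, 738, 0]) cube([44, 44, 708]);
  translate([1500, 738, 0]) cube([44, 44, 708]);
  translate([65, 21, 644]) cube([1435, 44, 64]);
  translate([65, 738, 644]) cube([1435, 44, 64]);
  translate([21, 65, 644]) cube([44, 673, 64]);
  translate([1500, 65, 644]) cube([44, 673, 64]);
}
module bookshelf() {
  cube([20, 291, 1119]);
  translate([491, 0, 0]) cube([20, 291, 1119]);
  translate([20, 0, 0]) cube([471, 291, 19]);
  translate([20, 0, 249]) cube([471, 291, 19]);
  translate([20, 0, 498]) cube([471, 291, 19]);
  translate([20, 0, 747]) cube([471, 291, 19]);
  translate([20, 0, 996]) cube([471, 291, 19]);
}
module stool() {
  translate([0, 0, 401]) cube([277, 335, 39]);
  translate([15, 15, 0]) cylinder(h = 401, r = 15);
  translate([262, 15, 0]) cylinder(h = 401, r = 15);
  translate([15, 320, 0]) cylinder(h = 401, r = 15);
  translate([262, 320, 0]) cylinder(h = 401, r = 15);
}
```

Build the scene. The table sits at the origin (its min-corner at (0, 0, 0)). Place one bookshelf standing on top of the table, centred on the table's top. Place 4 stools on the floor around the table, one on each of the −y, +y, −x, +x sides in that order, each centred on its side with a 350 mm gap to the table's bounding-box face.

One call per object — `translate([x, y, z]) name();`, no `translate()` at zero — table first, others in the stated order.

table();
translate([527, 256, 745]) bookshelf();
translate([644, -685, 0]) stool();
translate([644, 1153, 0]) stool();
translate([-627, 234, 0]) stool();
translate([1915, 234, 0]) stool();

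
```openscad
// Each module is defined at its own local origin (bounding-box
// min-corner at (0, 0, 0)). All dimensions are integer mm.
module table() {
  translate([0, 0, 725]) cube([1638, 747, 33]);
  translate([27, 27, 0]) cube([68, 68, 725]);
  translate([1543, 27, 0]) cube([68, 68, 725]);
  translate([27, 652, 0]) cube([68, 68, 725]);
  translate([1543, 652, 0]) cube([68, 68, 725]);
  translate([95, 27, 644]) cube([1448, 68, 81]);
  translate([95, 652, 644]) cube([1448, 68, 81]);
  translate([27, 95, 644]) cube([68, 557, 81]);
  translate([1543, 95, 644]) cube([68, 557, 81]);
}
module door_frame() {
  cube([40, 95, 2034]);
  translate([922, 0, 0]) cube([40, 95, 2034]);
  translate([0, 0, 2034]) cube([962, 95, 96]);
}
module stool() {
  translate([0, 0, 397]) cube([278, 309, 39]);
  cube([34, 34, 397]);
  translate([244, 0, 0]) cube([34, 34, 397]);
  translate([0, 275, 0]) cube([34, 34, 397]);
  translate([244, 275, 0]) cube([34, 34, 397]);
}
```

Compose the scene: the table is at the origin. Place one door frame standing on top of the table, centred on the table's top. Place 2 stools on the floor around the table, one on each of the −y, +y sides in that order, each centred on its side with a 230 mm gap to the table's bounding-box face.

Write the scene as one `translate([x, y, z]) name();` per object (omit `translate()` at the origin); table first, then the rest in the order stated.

table();
translate([338, 326, 758]) door_frame();
translate([680, -539, 0]) stool();
translate([680, 977, 0]) stool();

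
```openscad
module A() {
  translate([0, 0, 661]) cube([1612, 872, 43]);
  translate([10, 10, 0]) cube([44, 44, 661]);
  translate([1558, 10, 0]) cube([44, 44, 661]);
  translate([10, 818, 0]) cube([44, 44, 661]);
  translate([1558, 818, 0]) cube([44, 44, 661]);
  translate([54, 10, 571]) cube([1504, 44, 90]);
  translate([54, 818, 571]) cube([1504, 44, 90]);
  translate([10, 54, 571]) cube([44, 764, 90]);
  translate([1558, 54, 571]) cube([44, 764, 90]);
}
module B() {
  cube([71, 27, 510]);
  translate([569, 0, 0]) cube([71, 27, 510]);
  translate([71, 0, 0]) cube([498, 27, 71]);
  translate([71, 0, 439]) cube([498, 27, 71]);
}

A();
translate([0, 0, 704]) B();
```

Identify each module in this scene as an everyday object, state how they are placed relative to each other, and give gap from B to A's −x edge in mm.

A is a table. B is a picture frame. The picture frame is on top of the table. The gap from the picture frame to the table's −x edge is 0 mm.

The picture frame's min-x is at 0; the table's min-x is 0; gap = 0 mm.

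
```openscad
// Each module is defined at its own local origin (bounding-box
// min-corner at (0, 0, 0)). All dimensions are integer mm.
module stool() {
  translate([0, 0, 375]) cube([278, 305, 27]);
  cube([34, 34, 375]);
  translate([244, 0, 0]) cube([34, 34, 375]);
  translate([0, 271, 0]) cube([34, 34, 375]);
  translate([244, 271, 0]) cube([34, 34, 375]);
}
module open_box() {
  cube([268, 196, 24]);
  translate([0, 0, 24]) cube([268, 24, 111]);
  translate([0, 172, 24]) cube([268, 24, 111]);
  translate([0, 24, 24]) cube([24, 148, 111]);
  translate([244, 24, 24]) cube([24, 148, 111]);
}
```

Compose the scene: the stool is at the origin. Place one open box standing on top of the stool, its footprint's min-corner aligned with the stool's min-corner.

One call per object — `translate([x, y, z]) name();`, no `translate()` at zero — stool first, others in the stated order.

stool();
translate([0, 0, 402]) open_box();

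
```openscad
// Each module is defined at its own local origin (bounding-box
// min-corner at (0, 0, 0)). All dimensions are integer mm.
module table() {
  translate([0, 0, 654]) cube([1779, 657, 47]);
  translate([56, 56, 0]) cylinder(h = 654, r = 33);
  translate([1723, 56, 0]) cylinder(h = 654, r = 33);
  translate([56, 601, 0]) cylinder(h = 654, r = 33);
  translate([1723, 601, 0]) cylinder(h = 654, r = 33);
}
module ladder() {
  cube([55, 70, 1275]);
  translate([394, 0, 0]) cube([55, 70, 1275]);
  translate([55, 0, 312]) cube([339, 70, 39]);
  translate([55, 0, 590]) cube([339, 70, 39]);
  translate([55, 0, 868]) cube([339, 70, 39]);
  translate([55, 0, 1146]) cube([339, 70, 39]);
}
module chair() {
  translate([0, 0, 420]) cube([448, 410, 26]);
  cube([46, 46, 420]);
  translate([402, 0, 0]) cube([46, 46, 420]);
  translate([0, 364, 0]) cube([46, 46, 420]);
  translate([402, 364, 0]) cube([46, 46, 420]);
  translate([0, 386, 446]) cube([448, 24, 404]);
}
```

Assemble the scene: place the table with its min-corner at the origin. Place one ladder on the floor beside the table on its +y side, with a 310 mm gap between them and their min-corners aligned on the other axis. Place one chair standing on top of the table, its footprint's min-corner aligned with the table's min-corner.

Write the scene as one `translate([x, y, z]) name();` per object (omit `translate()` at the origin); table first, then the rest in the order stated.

table();
translate([0, 967, 0]) ladder();
translate([0, 0, 701]) chair();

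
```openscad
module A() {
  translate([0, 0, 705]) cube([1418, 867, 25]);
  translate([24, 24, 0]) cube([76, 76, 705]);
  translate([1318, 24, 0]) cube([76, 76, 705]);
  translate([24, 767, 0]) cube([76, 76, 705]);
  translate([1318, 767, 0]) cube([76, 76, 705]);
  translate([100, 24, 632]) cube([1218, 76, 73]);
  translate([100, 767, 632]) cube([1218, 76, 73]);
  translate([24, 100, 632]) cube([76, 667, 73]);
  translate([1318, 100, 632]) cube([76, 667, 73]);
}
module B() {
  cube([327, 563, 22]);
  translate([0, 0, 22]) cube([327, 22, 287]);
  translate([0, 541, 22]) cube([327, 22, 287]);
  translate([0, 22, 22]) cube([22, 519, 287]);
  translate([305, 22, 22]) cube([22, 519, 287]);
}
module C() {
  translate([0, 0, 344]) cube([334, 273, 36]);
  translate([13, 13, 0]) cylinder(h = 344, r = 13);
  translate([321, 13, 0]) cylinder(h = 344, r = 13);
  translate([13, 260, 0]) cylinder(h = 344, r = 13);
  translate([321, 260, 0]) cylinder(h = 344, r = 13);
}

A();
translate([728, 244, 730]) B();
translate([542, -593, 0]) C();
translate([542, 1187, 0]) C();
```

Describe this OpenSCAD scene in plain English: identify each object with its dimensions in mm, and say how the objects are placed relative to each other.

A is a rectangular dining table. The top is 1418×867×25 mm with its upper surface at z = 730 mm. It stands on four 76×76 mm square legs, each inset 24 mm from the nearest pair of top edges, running from the floor to the underside of the top. Four apron rails, 76 mm thick and 73 mm tall, run between adjacent legs with their top edges flush with the underside of the top and their outer faces flush with the legs' outer faces.

B is an open-topped rectangular box: outside dimensions 327×563×309 mm, with a uniform wall and base thickness of 22 mm. The base is a full 327×563 slab on the floor; four walls sit on top of the base. The front and back walls (the −y and +y sides) span the full width; the two side walls fit between them.

C is a four-legged stool. The seat is a 334×273×36 mm slab whose top surface is at z = 380 mm; four round legs, each 26 mm in diameter, run from the floor (z = 0) to the underside of the seat, each leg's axis is inset half a diameter from the nearest pair of seat edges (so the leg's bounding box is flush with the corner).

The open box is on top of the table. Two stools sit around the table at the −y, +y sides.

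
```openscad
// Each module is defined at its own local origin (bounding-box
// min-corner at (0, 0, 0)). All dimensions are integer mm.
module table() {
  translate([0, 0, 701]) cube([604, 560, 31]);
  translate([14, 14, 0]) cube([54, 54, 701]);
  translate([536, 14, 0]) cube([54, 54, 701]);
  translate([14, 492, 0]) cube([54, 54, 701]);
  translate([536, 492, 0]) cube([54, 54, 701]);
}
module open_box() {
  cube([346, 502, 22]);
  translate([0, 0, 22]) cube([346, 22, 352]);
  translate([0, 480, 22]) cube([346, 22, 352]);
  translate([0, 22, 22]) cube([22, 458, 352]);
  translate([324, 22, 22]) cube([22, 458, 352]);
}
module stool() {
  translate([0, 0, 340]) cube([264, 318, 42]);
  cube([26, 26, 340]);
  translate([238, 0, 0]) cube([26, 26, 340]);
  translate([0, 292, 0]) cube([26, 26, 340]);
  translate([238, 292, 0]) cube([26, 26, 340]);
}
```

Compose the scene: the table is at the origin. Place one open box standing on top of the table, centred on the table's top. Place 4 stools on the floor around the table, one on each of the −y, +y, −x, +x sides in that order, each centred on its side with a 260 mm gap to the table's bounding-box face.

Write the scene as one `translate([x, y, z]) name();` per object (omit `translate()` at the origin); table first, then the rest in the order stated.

table();
translate([129, 29, 732]) open_box();
translate([170, -578, 0]) stool();
translate([170, 820, 0]) stool();
translate([-524, 121, 0]) stool();
translate([864, 121, 0]) stool();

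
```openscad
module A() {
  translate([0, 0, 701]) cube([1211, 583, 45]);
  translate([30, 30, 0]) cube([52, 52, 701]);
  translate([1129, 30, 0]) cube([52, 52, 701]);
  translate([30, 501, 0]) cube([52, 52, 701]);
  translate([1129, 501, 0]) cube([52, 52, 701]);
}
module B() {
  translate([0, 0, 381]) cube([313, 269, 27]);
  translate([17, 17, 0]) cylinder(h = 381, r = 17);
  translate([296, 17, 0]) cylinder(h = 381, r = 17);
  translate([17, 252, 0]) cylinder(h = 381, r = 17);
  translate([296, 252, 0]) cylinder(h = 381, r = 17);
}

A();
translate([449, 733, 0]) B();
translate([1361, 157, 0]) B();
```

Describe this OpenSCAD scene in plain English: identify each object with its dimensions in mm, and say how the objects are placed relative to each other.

A is a table with a 1211×583 mm rectangular top, 45 mm thick, top surface at z = 746 mm, supported by four 52×52 mm square legs, each inset 30 mm from the nearest pair of top edges, running from the floor.

B is a four-legged stool. The seat is a 313×269×27 mm slab whose top surface is at z = 408 mm; four round legs, each 34 mm in diameter, run from the floor (z = 0) to the underside of the seat, each leg's axis is inset half a diameter from the nearest pair of seat edges (so the leg's bounding box is flush with the corner).

Two stools sit around the table at the +y, +x sides.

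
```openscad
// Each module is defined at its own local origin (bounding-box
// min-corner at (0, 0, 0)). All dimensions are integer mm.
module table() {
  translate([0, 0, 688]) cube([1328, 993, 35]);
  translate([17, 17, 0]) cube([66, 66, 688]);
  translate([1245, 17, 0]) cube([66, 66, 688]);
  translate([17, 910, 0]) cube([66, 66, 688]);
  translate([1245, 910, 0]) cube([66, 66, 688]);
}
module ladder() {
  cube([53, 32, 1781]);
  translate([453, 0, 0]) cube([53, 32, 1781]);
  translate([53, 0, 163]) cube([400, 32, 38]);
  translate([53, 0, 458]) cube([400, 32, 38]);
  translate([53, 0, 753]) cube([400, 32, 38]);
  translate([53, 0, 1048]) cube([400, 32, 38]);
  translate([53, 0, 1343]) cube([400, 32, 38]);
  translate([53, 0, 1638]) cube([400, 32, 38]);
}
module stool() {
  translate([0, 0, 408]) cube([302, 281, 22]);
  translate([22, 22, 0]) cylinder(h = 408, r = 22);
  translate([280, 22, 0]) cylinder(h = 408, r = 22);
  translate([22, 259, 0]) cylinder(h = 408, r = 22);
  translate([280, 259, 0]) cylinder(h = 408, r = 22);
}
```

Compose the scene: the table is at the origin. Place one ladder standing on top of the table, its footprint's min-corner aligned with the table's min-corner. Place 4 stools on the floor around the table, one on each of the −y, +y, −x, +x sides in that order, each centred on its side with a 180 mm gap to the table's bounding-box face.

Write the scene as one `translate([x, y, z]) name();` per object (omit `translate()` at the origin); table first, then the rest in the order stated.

table();
translate([0, 0, 723]) ladder();
translate([513, -461, 0]) stool();
translate([513, 1173, 0]) stool();
translate([-482, 356, 0]) stool();
translate([1508, 356, 0]) stool();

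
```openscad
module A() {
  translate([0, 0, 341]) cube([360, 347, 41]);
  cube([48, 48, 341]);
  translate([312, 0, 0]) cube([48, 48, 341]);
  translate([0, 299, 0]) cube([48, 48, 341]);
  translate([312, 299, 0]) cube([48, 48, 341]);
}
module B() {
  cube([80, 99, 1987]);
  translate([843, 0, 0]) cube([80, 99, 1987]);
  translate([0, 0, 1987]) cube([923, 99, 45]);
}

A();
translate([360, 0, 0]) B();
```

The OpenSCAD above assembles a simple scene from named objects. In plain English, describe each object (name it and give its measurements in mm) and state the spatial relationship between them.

A is a simple wooden stool: a rectangular seat 360 mm (x) by 347 mm (y), 41 mm thick, top face at z = 382 mm, on four square legs, each 48×48 mm in cross-section. The legs rest on z = 0, each flush with a corner of the seat.

B is a rectangular door frame: two vertical jambs of 80×99 mm section, 1987 mm tall, with a clear opening 763 mm wide between their inner faces. A header 45 mm tall and 99 mm deep lies on top of the jambs and spans the full outside width.

The door frame is against the stool's +x side, with their −y faces flush.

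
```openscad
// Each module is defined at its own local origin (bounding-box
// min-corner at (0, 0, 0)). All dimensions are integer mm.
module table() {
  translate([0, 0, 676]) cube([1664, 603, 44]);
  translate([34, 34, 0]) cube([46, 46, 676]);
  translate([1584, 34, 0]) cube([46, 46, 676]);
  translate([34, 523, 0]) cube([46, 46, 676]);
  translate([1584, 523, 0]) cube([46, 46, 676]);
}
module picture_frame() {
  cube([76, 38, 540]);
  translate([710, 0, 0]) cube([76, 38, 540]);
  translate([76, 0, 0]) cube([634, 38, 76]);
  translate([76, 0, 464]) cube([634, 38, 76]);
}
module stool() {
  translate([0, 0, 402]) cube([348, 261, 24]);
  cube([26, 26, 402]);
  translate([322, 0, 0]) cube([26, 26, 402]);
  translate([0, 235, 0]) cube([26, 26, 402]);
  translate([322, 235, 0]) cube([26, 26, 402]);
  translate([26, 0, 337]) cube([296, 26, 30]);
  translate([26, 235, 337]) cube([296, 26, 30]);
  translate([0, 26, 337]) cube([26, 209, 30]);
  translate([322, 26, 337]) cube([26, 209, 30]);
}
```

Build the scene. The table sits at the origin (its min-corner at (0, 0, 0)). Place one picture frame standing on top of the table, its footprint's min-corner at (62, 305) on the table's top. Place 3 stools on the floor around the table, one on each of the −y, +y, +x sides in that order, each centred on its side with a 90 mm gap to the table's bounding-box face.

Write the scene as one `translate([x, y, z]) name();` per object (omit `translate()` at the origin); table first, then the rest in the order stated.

table();
translate([62, 305, 720]) picture_frame();
translate([658, -351, 0]) stool();
translate([658, 693, 0]) stool();
translate([1754, 171, 0]) stool();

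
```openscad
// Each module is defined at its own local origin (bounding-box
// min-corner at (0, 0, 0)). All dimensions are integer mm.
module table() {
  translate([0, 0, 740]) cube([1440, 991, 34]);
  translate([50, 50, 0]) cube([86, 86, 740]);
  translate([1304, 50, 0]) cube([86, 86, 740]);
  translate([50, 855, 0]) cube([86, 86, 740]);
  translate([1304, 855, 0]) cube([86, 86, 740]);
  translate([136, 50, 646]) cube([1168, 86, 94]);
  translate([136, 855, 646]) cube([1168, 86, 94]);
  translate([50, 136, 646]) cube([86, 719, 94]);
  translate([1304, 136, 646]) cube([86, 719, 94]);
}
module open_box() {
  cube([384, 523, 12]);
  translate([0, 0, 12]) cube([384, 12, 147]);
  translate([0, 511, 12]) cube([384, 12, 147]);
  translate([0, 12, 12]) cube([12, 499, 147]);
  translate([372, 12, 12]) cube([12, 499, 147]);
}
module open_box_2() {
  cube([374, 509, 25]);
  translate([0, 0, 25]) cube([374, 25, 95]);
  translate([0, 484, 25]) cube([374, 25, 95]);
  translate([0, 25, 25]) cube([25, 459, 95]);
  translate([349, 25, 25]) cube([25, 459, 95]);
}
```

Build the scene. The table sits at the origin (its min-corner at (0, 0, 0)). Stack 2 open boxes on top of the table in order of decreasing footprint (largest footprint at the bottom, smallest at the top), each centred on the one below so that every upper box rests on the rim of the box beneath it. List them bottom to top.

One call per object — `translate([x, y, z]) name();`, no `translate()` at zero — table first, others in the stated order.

table();
translate([528, 234, 774]) open_box();
translate([533, 241, 933]) open_box_2();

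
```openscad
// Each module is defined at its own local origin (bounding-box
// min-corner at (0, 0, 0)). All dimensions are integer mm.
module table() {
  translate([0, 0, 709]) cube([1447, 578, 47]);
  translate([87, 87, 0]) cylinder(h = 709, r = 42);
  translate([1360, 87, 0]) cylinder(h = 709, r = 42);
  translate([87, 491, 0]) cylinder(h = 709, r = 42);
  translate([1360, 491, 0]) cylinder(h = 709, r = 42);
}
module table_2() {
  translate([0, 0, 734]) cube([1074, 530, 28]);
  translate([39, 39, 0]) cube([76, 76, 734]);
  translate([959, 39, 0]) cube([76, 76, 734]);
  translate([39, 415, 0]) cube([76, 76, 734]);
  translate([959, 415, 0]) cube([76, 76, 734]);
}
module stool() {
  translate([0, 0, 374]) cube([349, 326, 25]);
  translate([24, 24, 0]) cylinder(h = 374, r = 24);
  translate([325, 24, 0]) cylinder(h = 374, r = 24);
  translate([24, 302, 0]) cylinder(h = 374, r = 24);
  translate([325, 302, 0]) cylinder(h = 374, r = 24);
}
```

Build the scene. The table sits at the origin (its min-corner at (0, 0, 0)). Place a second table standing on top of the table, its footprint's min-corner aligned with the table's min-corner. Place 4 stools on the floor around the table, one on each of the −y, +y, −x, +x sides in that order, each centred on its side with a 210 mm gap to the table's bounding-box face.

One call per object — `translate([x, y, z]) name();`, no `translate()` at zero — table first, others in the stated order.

table();
translate([0, 0, 756]) table_2();
translate([549, -536, 0]) stool();
translate([549, 788, 0]) stool();
translate([-559, 126, 0]) stool();
translate([1657, 126, 0]) stool();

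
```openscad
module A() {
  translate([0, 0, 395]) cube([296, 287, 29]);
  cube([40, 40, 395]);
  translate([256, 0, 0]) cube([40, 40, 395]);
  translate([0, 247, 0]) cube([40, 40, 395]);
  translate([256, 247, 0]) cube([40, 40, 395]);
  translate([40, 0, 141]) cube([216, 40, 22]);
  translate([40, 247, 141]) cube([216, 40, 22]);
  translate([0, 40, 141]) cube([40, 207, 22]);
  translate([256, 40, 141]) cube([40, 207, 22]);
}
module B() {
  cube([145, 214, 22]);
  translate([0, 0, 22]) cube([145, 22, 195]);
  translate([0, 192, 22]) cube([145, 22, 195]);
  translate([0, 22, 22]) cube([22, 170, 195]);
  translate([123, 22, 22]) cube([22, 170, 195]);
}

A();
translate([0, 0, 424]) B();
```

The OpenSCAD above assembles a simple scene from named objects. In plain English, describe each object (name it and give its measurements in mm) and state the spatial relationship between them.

A is a four-legged stool. The seat is 296×287 mm, 29 mm thick, top at z = 424 mm. It stands on four square legs, each 40×40 mm in cross-section, from z = 0 to the seat underside, each flush with a corner of the seat. Four stretchers, 40 mm wide and 22 mm tall, connect adjacent legs with their undersides at z = 141 mm, each running between the inner faces of the legs it joins and aligned with the legs' outer faces on the other axis.

B is an open-topped rectangular box: outside dimensions 145×214×217 mm, with a uniform wall and base thickness of 22 mm. The base is a full 145×214 slab on the floor; four walls sit on top of the base. The front and back walls (the −y and +y sides) span the full width; the two side walls fit between them.

The open box is on top of the stool.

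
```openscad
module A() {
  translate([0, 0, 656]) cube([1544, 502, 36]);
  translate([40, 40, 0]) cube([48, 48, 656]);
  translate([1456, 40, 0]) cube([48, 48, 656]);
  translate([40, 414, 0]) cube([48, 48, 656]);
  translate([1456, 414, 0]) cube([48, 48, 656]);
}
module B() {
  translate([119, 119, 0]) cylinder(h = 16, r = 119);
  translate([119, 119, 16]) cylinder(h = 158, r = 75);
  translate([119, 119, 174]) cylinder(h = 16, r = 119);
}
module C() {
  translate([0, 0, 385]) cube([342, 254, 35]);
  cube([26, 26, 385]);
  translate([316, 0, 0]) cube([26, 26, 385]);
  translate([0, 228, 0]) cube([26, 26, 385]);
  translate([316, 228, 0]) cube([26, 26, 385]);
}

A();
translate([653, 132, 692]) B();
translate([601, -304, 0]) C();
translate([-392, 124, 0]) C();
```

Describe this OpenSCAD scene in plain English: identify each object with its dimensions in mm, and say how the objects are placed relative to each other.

A is a table: top 1544 mm (x) × 502 mm (y), 36 mm thick, upper face at z = 692 mm, on four 48×48 mm square legs, each inset 40 mm from the nearest pair of top edges, running from z = 0 to the bottom of the top.

B is a spool: two coaxial disc flanges of radius 119 mm and thickness 16 mm, joined by a core cylinder of radius 75 mm and height 158 mm. The lower flange rests on z = 0 and the three cylinders share a vertical axis.

C is a four-legged stool. The seat is 342×254 mm, 35 mm thick, top at z = 420 mm. It stands on four square legs, each 26×26 mm in cross-section, from z = 0 to the seat underside, each flush with a corner of the seat.

The spool is on top of the table, centred. Two stools sit around the table at the −y, −x sides.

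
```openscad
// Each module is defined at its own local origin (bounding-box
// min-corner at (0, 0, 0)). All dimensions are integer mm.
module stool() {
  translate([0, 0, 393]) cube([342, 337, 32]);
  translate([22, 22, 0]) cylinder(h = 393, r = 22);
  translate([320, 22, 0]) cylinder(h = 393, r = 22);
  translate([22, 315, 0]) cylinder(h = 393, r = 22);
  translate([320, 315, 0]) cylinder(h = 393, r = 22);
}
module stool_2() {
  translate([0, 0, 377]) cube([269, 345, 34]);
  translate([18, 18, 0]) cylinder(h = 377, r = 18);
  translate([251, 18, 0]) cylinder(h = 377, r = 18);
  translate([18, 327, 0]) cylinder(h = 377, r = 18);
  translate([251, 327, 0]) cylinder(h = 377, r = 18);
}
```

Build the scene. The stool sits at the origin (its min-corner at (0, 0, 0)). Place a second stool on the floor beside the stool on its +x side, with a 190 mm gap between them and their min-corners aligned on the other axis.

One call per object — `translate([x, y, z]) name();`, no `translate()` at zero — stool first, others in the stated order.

stool();
translate([532, 0, 0]) stool_2();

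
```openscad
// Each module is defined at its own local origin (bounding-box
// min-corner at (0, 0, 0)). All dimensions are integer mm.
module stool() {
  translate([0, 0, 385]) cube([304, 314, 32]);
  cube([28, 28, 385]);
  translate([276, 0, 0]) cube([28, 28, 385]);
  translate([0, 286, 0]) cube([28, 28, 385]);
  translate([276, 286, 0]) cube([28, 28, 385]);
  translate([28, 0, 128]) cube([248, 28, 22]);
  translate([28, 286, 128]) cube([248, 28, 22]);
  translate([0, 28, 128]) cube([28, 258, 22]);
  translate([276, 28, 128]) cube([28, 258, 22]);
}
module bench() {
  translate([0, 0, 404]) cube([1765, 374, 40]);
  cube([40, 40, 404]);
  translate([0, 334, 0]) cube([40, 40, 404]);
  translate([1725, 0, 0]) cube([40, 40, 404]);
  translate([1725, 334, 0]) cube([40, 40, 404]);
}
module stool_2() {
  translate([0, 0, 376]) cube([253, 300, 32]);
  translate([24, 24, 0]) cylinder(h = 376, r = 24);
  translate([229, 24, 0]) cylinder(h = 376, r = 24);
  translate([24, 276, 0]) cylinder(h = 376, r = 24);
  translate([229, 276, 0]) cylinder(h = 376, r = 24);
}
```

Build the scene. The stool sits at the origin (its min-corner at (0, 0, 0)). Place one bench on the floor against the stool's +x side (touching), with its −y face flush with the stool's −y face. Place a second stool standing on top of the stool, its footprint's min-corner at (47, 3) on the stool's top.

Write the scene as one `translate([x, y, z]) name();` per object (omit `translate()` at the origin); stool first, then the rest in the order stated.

stool();
translate([304, 0, 0]) bench();
translate([47, 3, 417]) stool_2();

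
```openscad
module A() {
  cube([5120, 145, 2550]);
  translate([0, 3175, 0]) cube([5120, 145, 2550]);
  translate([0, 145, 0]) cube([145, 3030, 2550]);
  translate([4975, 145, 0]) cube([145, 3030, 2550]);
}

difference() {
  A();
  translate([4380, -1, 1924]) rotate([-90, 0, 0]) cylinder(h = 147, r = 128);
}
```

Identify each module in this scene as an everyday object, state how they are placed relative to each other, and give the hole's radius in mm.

A is a house frame. The house frame has a circular hole through its front wall. The hole's radius is 128 mm.

The subtracted cylinder has r = 128 mm.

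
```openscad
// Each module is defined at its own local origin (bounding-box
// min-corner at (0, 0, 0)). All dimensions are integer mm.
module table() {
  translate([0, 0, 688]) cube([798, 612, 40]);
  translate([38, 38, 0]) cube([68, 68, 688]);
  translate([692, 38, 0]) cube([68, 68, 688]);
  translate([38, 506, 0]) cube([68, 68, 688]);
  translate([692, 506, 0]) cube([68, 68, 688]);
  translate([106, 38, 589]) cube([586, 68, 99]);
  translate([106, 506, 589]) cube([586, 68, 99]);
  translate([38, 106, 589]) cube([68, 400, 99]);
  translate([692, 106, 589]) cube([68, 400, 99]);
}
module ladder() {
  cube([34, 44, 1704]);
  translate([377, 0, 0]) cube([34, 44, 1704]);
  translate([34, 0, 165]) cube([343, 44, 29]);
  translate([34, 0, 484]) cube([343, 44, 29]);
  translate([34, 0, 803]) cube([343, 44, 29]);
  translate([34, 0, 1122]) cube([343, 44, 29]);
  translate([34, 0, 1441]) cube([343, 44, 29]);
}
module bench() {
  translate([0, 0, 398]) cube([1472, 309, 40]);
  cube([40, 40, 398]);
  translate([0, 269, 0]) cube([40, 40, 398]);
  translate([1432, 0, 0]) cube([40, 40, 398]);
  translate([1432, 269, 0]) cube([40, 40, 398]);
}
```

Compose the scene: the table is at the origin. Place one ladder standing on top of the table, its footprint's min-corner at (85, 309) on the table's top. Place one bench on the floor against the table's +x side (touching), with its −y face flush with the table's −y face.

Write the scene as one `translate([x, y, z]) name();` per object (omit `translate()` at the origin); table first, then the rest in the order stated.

table();
translate([85, 309, 728]) ladder();
translate([798, 0, 0]) bench();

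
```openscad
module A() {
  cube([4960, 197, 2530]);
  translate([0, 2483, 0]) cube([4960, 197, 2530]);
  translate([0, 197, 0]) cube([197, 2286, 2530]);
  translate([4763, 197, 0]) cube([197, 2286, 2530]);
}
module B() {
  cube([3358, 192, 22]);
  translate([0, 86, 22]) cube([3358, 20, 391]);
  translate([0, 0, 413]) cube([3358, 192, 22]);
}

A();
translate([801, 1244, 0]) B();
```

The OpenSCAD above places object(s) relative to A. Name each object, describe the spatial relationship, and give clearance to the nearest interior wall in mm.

A is a house frame. B is an I-beam. The I-beam sits inside the house frame, centred. The clearance to the nearest interior wall is 604 mm.

Clearances: x = 604, y = 1047; minimum 604 mm.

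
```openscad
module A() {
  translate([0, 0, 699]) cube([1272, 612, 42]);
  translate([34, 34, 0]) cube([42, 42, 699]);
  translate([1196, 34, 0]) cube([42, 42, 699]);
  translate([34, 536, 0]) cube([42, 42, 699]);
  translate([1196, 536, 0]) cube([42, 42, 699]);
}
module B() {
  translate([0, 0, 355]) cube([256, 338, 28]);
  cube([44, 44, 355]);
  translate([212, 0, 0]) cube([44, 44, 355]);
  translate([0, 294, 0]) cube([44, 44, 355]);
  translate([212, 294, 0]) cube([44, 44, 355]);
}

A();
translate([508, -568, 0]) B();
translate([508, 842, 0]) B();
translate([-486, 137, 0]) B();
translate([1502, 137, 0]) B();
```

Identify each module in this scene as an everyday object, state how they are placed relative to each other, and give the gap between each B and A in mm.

A is a table. B is a stool. Four stools sit around the table at the −y, +y, −x, +x sides. The gap between each stool and the table is 230 mm.

Each stool's nearest face is 230 mm from the table's bounding box.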